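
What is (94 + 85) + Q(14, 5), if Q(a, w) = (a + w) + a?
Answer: 212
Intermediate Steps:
Q(a, w) = w + 2*a
(94 + 85) + Q(14, 5) = (94 + 85) + (5 + 2*14) = 179 + (5 + 28) = 179 + 33 = 212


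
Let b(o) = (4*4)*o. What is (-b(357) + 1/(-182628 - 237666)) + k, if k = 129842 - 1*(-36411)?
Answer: 67474419053/420294 ≈ 1.6054e+5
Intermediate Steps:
b(o) = 16*o
k = 166253 (k = 129842 + 36411 = 166253)
(-b(357) + 1/(-182628 - 237666)) + k = (-16*357 + 1/(-182628 - 237666)) + 166253 = (-1*5712 + 1/(-420294)) + 166253 = (-5712 - 1/420294) + 166253 = -2400719329/420294 + 166253 = 67474419053/420294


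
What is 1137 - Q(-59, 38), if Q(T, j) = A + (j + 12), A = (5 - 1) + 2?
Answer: 1081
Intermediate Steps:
A = 6 (A = 4 + 2 = 6)
Q(T, j) = 18 + j (Q(T, j) = 6 + (j + 12) = 6 + (12 + j) = 18 + j)
1137 - Q(-59, 38) = 1137 - (18 + 38) = 1137 - 1*56 = 1137 - 56 = 1081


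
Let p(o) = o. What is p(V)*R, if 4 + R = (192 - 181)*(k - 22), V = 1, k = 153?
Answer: 1437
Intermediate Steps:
R = 1437 (R = -4 + (192 - 181)*(153 - 22) = -4 + 11*131 = -4 + 1441 = 1437)
p(V)*R = 1*1437 = 1437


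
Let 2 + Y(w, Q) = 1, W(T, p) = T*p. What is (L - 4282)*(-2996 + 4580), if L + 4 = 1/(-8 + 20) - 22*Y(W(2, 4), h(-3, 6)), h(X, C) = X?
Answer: -6754044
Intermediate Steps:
Y(w, Q) = -1 (Y(w, Q) = -2 + 1 = -1)
L = 217/12 (L = -4 + (1/(-8 + 20) - 22*(-1)) = -4 + (1/12 + 22) = -4 + 265/12 = 217/12 ≈ 18.083)
(L - 4282)*(-2996 + 4580) = (217/12 - 4282)*(-2996 + 4580) = -51167/12*1584 = -6754044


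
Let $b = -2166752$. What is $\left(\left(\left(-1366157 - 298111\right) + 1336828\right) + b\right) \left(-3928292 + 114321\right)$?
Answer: $9512775956432$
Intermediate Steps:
$\left(\left(\left(-1366157 - 298111\right) + 1336828\right) + b\right) \left(-3928292 + 114321\right) = \left(\left(\left(-1366157 - 298111\right) + 1336828\right) - 2166752\right) \left(-3928292 + 114321\right) = \left(\left(-1664268 + 1336828\right) - 2166752\right) \left(-3813971\right) = \left(-327440 - 2166752\right) \left(-3813971\right) = \left(-2494192\right) \left(-3813971\right) = 9512775956432$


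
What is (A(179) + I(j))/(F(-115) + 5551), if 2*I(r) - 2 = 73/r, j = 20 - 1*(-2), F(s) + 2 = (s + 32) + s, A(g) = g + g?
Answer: 15869/235444 ≈ 0.067400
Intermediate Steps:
A(g) = 2*g
F(s) = 30 + 2*s (F(s) = -2 + ((s + 32) + s) = -2 + ((32 + s) + s) = -2 + (32 + 2*s) = 30 + 2*s)
j = 22 (j = 20 + 2 = 22)
I(r) = 1 + 73/(2*r) (I(r) = 1 + (73/r)/2 = 1 + 73/(2*r))
(A(179) + I(j))/(F(-115) + 5551) = (2*179 + (73/2 + 22)/22)/((30 + 2*(-115)) + 5551) = (358 + (1/22)*(117/2))/((30 - 230) + 5551) = (358 + 117/44)/(-200 + 5551) = (15869/44)/5351 = (15869/44)*(1/5351) = 15869/235444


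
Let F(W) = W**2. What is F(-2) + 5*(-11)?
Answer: -51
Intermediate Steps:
F(-2) + 5*(-11) = (-2)**2 + 5*(-11) = 4 - 55 = -51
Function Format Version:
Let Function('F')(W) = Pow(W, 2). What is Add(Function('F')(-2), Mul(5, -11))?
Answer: -51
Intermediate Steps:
Add(Function('F')(-2), Mul(5, -11)) = Add(Pow(-2, 2), Mul(5, -11)) = Add(4, -55) = -51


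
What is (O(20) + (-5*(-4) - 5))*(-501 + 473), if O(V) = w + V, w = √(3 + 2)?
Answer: -980 - 28*√5 ≈ -1042.6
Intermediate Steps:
w = √5 ≈ 2.2361
O(V) = V + √5 (O(V) = √5 + V = V + √5)
(O(20) + (-5*(-4) - 5))*(-501 + 473) = ((20 + √5) + (-5*(-4) - 5))*(-501 + 473) = ((20 + √5) + (20 - 5))*(-28) = ((20 + √5) + 15)*(-28) = (35 + √5)*(-28) = -980 - 28*√5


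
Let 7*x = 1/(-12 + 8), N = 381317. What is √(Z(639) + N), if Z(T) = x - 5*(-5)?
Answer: 5*√2989721/14 ≈ 617.53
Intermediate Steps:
x = -1/28 (x = 1/(7*(-12 + 8)) = (⅐)/(-4) = (⅐)*(-¼) = -1/28 ≈ -0.035714)
Z(T) = 699/28 (Z(T) = -1/28 - 5*(-5) = -1/28 + 25 = 699/28)
√(Z(639) + N) = √(699/28 + 381317) = √(10677575/28) = 5*√2989721/14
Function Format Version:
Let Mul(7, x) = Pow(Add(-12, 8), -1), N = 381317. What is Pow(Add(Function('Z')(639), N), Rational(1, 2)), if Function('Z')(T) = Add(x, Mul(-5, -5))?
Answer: Mul(Rational(5, 14), Pow(2989721, Rational(1, 2))) ≈ 617.53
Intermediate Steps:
x = Rational(-1, 28) (x = Mul(Rational(1, 7), Pow(Add(-12, 8), -1)) = Mul(Rational(1, 7), Pow(-4, -1)) = Mul(Rational(1, 7), Rational(-1, 4)) = Rational(-1, 28) ≈ -0.035714)
Function('Z')(T) = Rational(699, 28) (Function('Z')(T) = Add(Rational(-1, 28), Mul(-5, -5)) = Add(Rational(-1, 28), 25) = Rational(699, 28))
Pow(Add(Function('Z')(639), N), Rational(1, 2)) = Pow(Add(Rational(699, 28), 381317), Rational(1, 2)) = Pow(Rational(10677575, 28), Rational(1, 2)) = Mul(Rational(5, 14), Pow(2989721, Rational(1, 2)))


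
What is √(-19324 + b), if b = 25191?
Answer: √5867 ≈ 76.596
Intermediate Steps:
√(-19324 + b) = √(-19324 + 25191) = √5867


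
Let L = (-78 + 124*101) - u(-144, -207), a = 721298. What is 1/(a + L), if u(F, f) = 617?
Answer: 1/733127 ≈ 1.3640e-6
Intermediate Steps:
L = 11829 (L = (-78 + 124*101) - 1*617 = (-78 + 12524) - 617 = 12446 - 617 = 11829)
1/(a + L) = 1/(721298 + 11829) = 1/733127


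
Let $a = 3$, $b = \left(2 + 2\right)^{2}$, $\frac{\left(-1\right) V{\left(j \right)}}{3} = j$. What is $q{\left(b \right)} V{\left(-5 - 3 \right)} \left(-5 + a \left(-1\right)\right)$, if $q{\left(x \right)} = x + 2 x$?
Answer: $-9216$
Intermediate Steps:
$V{\left(j \right)} = - 3 j$
$b = 16$ ($b = 4^{2} = 16$)
$q{\left(x \right)} = 3 x$
$q{\left(b \right)} V{\left(-5 - 3 \right)} \left(-5 + a \left(-1\right)\right) = 3 \cdot 16 \left(- 3 \left(-5 - 3\right)\right) \left(-5 + 3 \left(-1\right)\right) = 48 \left(- 3 \left(-5 - 3\right)\right) \left(-5 - 3\right) = 48 \left(\left(-3\right) \left(-8\right)\right) \left(-8\right) = 48 \cdot 24 \left(-8\right) = 1152 \left(-8\right) = -9216$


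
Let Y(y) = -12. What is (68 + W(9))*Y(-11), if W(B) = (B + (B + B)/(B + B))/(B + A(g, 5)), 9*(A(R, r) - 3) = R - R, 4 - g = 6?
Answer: -826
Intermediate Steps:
g = -2 (g = 4 - 1*6 = 4 - 6 = -2)
A(R, r) = 3 (A(R, r) = 3 + (R - R)/9 = 3 + (⅑)*0 = 3 + 0 = 3)
W(B) = (1 + B)/(3 + B) (W(B) = (B + (B + B)/(B + B))/(B + 3) = (B + (2*B)/((2*B)))/(3 + B) = (B + (2*B)*(1/(2*B)))/(3 + B) = (B + 1)/(3 + B) = (1 + B)/(3 + B))
(68 + W(9))*Y(-11) = (68 + (1 + 9)/(3 + 9))*(-12) = (68 + 10/12)*(-12) = (68 + (1/12)*10)*(-12) = (68 + ⅚)*(-12) = (413/6)*(-12) = -826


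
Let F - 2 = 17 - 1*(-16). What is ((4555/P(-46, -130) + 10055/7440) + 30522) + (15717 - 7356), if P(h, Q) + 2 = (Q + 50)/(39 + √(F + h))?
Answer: 29271803995/775248 - 22775*I*√11/1563 ≈ 37758.0 - 48.328*I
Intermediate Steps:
F = 35 (F = 2 + (17 - 1*(-16)) = 2 + (17 + 16) = 2 + 33 = 35)
P(h, Q) = -2 + (50 + Q)/(39 + √(35 + h)) (P(h, Q) = -2 + (Q + 50)/(39 + √(35 + h)) = -2 + (50 + Q)/(39 + √(35 + h)))
((4555/P(-46, -130) + 10055/7440) + 30522) + (15717 - 7356) = ((4555/(((-28 - 130 - 2*√(35 - 46))/(39 + √(35 - 46)))) + 10055/7440) + 30522) + (15717 - 7356) = ((4555/(((-28 - 130 - 2*I*√11)/(39 + √(-11)))) + 10055*(1/7440)) + 30522) + 8361 = ((4555/(((-28 - 130 - 2*I*√11)/(39 + I*√11))) + 2011/1488) + 30522) + 8361 = ((4555/(((-158 - 2*I*√11)/(39 + I*√11))) + 2011/1488) + 30522) + 8361 = ((4555*((39 + I*√11)/(-158 - 2*I*√11)) + 2011/1488) + 30522) + 8361 = ((4555*(39 + I*√11)/(-158 - 2*I*√11) + 2011/1488) + 30522) + 8361 = ((2011/1488 + 4555*(39 + I*√11)/(-158 - 2*I*√11)) + 30522) + 8361 = (45418747/1488 + 4555*(39 + I*√11)/(-158 - 2*I*√11)) + 8361 = 57859915/1488 + 4555*(39 + I*√11)/(-158 - 2*I*√11)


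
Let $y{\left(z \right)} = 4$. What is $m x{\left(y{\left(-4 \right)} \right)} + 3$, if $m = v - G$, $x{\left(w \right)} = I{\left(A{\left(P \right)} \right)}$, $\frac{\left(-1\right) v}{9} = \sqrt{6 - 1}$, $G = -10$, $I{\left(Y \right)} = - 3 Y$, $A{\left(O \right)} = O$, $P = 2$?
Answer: $-57 + 54 \sqrt{5} \approx 63.748$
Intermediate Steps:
$v = - 9 \sqrt{5}$ ($v = - 9 \sqrt{6 - 1} = - 9 \sqrt{5} \approx -20.125$)
$x{\left(w \right)} = -6$ ($x{\left(w \right)} = \left(-3\right) 2 = -6$)
$m = 10 - 9 \sqrt{5}$ ($m = - 9 \sqrt{5} - -10 = - 9 \sqrt{5} + 10 = 10 - 9 \sqrt{5} \approx -10.125$)
$m x{\left(y{\left(-4 \right)} \right)} + 3 = \left(10 - 9 \sqrt{5}\right) \left(-6\right) + 3 = \left(-60 + 54 \sqrt{5}\right) + 3 = -57 + 54 \sqrt{5}$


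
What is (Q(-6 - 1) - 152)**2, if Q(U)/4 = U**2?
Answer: 1936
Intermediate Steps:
Q(U) = 4*U**2
(Q(-6 - 1) - 152)**2 = (4*(-6 - 1)**2 - 152)**2 = (4*(-7)**2 - 152)**2 = (4*49 - 152)**2 = (196 - 152)**2 = 44**2 = 1936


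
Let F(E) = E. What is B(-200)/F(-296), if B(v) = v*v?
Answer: -5000/37 ≈ -135.14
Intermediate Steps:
B(v) = v**2
B(-200)/F(-296) = (-200)**2/(-296) = 40000*(-1/296) = -5000/37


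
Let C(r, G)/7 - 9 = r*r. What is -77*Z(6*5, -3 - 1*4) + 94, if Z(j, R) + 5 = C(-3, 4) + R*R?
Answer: -12996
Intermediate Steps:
C(r, G) = 63 + 7*r**2 (C(r, G) = 63 + 7*(r*r) = 63 + 7*r**2)
Z(j, R) = 121 + R**2 (Z(j, R) = -5 + ((63 + 7*(-3)**2) + R*R) = -5 + ((63 + 7*9) + R**2) = -5 + ((63 + 63) + R**2) = -5 + (126 + R**2) = 121 + R**2)
-77*Z(6*5, -3 - 1*4) + 94 = -77*(121 + (-3 - 1*4)**2) + 94 = -77*(121 + (-3 - 4)**2) + 94 = -77*(121 + (-7)**2) + 94 = -77*(121 + 49) + 94 = -77*170 + 94 = -13090 + 94 = -12996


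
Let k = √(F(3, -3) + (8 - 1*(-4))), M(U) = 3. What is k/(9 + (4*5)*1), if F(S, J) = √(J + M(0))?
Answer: 2*√3/29 ≈ 0.11945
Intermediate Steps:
F(S, J) = √(3 + J) (F(S, J) = √(J + 3) = √(3 + J))
k = 2*√3 (k = √(√(3 - 3) + (8 - 1*(-4))) = √(√0 + (8 + 4)) = √(0 + 12) = √12 = 2*√3 ≈ 3.4641)
k/(9 + (4*5)*1) = (2*√3)/(9 + (4*5)*1) = (2*√3)/(9 + 20*1) = (2*√3)/(9 + 20) = (2*√3)/29 = (2*√3)*(1/29) = 2*√3/29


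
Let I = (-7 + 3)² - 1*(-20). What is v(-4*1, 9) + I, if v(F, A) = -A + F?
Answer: 23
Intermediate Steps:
v(F, A) = F - A
I = 36 (I = (-4)² + 20 = 16 + 20 = 36)
v(-4*1, 9) + I = (-4*1 - 1*9) + 36 = (-4 - 9) + 36 = -13 + 36 = 23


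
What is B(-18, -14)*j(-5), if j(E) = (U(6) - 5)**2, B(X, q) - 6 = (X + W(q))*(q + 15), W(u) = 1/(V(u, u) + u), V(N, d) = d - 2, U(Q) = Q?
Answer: -361/30 ≈ -12.033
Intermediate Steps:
V(N, d) = -2 + d
W(u) = 1/(-2 + 2*u) (W(u) = 1/((-2 + u) + u) = 1/(-2 + 2*u))
B(X, q) = 6 + (15 + q)*(X + 1/(2*(-1 + q))) (B(X, q) = 6 + (X + 1/(2*(-1 + q)))*(q + 15) = 6 + (X + 1/(2*(-1 + q)))*(15 + q) = 6 + (15 + q)*(X + 1/(2*(-1 + q))))
j(E) = 1 (j(E) = (6 - 5)**2 = 1**2 = 1)
B(-18, -14)*j(-5) = ((15 - 14 + 2*(-1 - 14)*(6 + 15*(-18) - 18*(-14)))/(2*(-1 - 14)))*1 = ((1/2)*(15 - 14 + 2*(-15)*(6 - 270 + 252))/(-15))*1 = ((1/2)*(-1/15)*(15 - 14 + 2*(-15)*(-12)))*1 = ((1/2)*(-1/15)*(15 - 14 + 360))*1 = ((1/2)*(-1/15)*361)*1 = -361/30*1 = -361/30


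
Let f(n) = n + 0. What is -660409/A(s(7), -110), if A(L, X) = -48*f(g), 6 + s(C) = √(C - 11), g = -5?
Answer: -660409/240 ≈ -2751.7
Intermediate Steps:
f(n) = n
s(C) = -6 + √(-11 + C) (s(C) = -6 + √(C - 11) = -6 + √(-11 + C))
A(L, X) = 240 (A(L, X) = -48*(-5) = 240)
-660409/A(s(7), -110) = -660409/240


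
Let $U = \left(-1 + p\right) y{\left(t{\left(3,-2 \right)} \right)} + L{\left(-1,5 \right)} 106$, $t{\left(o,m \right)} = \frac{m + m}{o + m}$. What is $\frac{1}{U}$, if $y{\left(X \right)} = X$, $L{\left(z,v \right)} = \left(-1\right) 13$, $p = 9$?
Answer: $- \frac{1}{1410} \approx -0.00070922$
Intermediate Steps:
$t{\left(o,m \right)} = \frac{2 m}{m + o}$
$L{\left(z,v \right)} = -13$
$U = -1410$ ($U = \left(-1 + 9\right) 2 \left(-2\right) \frac{1}{-2 + 3} - 1378 = 8 \cdot 2 \left(-2\right) 1^{-1} - 1378 = 8 \cdot 2 \left(-2\right) 1 - 1378 = 8 \left(-4\right) - 1378 = -32 - 1378 = -1410$)
$\frac{1}{U} = \frac{1}{-1410} = - \frac{1}{1410}$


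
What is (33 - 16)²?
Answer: 289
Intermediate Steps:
(33 - 16)² = 17² = 289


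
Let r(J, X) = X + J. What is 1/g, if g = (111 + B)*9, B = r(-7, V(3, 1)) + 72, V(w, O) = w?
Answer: 1/1611 ≈ 0.00062073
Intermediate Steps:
r(J, X) = J + X
B = 68 (B = (-7 + 3) + 72 = -4 + 72 = 68)
g = 1611 (g = (111 + 68)*9 = 179*9 = 1611)
1/g = 1/1611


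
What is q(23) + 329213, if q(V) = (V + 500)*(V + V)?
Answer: 353271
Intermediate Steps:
q(V) = 2*V*(500 + V) (q(V) = (500 + V)*(2*V) = 2*V*(500 + V))
q(23) + 329213 = 2*23*(500 + 23) + 329213 = 2*23*523 + 329213 = 24058 + 329213 = 353271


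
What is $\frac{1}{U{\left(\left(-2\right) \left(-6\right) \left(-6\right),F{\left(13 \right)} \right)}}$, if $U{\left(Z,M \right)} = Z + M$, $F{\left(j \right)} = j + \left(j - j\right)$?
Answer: $- \frac{1}{59} \approx -0.016949$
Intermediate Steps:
$F{\left(j \right)} = j$ ($F{\left(j \right)} = j + 0 = j$)
$U{\left(Z,M \right)} = M + Z$
$\frac{1}{U{\left(\left(-2\right) \left(-6\right) \left(-6\right),F{\left(13 \right)} \right)}} = \frac{1}{13 + \left(-2\right) \left(-6\right) \left(-6\right)} = \frac{1}{13 + 12 \left(-6\right)} = \frac{1}{13 - 72} = \frac{1}{-59} = - \frac{1}{59}$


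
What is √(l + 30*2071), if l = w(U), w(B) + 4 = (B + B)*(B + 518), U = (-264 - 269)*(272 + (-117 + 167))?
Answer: √58733225342 ≈ 2.4235e+5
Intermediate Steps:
U = -171626 (U = -533*(272 + 50) = -533*322 = -171626)
w(B) = -4 + 2*B*(518 + B) (w(B) = -4 + (B + B)*(B + 518) = -4 + (2*B)*(518 + B) = -4 + 2*B*(518 + B))
l = 58733163212 (l = -4 + 2*(-171626)² + 1036*(-171626) = -4 + 2*29455483876 - 177804536 = -4 + 58910967752 - 177804536 = 58733163212)
√(l + 30*2071) = √(58733163212 + 30*2071) = √(58733163212 + 62130) = √58733225342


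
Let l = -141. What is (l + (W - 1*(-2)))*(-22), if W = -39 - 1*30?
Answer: 4576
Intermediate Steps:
W = -69 (W = -39 - 30 = -69)
(l + (W - 1*(-2)))*(-22) = (-141 + (-69 - 1*(-2)))*(-22) = (-141 + (-69 + 2))*(-22) = (-141 - 67)*(-22) = -208*(-22) = 4576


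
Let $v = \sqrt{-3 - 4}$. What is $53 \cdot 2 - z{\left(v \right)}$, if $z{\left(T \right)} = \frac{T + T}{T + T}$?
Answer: $105$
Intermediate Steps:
$v = i \sqrt{7}$ ($v = \sqrt{-7} = i \sqrt{7} \approx 2.6458 i$)
$z{\left(T \right)} = 1$ ($z{\left(T \right)} = \frac{2 T}{2 T} = 2 T \frac{1}{2 T} = 1$)
$53 \cdot 2 - z{\left(v \right)} = 53 \cdot 2 - 1 = 106 - 1 = 105$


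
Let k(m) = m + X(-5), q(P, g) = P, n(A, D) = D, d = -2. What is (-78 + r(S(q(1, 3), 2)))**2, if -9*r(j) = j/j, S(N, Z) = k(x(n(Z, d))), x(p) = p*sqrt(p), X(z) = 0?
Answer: 494209/81 ≈ 6101.3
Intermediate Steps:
x(p) = p**(3/2)
k(m) = m (k(m) = m + 0 = m)
S(N, Z) = -2*I*sqrt(2) (S(N, Z) = (-2)**(3/2) = -2*I*sqrt(2))
r(j) = -1/9 (r(j) = -j/(9*j) = -1/9*1 = -1/9)
(-78 + r(S(q(1, 3), 2)))**2 = (-78 - 1/9)**2 = (-703/9)**2 = 494209/81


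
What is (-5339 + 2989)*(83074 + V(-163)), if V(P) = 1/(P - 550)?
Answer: -139194638350/713 ≈ -1.9522e+8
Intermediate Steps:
V(P) = 1/(-550 + P)
(-5339 + 2989)*(83074 + V(-163)) = (-5339 + 2989)*(83074 + 1/(-550 - 163)) = -2350*(83074 + 1/(-713)) = -2350*(83074 - 1/713) = -2350*59231761/713 = -139194638350/713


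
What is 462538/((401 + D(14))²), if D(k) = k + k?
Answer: 462538/184041 ≈ 2.5132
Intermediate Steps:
D(k) = 2*k
462538/((401 + D(14))²) = 462538/((401 + 2*14)²) = 462538/((401 + 28)²) = 462538/(429²) = 462538/184041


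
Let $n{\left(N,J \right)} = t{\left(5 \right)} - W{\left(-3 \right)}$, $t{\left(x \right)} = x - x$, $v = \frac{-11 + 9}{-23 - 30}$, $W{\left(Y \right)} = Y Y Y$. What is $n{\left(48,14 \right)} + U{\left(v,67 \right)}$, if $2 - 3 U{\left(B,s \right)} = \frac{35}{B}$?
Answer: $- \frac{563}{2} \approx -281.5$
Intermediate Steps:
$W{\left(Y \right)} = Y^{3}$ ($W{\left(Y \right)} = Y^{2} Y = Y^{3}$)
$v = \frac{2}{53}$ ($v = - \frac{2}{-53} = \left(-2\right) \left(- \frac{1}{53}\right) = \frac{2}{53} \approx 0.037736$)
$t{\left(x \right)} = 0$
$n{\left(N,J \right)} = 27$ ($n{\left(N,J \right)} = 0 - \left(-3\right)^{3} = 0 - -27 = 0 + 27 = 27$)
$U{\left(B,s \right)} = \frac{2}{3} - \frac{35}{3 B}$ ($U{\left(B,s \right)} = \frac{2}{3} - \frac{35 \frac{1}{B}}{3} = \frac{2}{3} - \frac{35}{3 B}$)
$n{\left(48,14 \right)} + U{\left(v,67 \right)} = 27 + \frac{-35 + 2 \cdot \frac{2}{53}}{3 \cdot \frac{2}{53}} = 27 + \frac{1}{3} \cdot \frac{53}{2} \left(-35 + \frac{4}{53}\right) = 27 + \frac{1}{3} \cdot \frac{53}{2} \left(- \frac{1851}{53}\right) = 27 - \frac{617}{2} = - \frac{563}{2}$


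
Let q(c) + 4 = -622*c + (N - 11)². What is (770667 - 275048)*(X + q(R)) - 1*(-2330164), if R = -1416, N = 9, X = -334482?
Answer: 270744121294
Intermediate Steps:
q(c) = -622*c (q(c) = -4 + (-622*c + (9 - 11)²) = -4 + (-622*c + (-2)²) = -4 + (-622*c + 4) = -4 + (4 - 622*c) = -622*c)
(770667 - 275048)*(X + q(R)) - 1*(-2330164) = (770667 - 275048)*(-334482 - 622*(-1416)) - 1*(-2330164) = 495619*(-334482 + 880752) + 2330164 = 495619*546270 + 2330164 = 270741791130 + 2330164 = 270744121294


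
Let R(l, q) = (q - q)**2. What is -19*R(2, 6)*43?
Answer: 0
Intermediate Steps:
R(l, q) = 0 (R(l, q) = 0**2 = 0)
-19*R(2, 6)*43 = -19*0*43 = 0*43 = 0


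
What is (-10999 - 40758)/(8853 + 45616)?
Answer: -51757/54469 ≈ -0.95021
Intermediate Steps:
(-10999 - 40758)/(8853 + 45616) = -51757/54469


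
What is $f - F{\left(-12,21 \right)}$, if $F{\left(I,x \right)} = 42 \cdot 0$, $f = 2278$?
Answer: $2278$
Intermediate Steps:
$F{\left(I,x \right)} = 0$
$f - F{\left(-12,21 \right)} = 2278 - 0 = 2278 + 0 = 2278$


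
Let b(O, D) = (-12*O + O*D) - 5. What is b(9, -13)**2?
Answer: 52900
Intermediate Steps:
b(O, D) = -5 - 12*O + D*O (b(O, D) = (-12*O + D*O) - 5 = -5 - 12*O + D*O)
b(9, -13)**2 = (-5 - 12*9 - 13*9)**2 = (-5 - 108 - 117)**2 = (-230)**2 = 52900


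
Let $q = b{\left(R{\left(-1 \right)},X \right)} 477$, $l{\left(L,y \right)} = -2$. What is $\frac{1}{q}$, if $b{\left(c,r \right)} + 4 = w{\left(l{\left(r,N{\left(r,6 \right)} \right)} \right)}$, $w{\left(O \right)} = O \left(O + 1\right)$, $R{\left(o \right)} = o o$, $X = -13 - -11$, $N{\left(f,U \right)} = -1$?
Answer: $- \frac{1}{954} \approx -0.0010482$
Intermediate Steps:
$X = -2$ ($X = -13 + 11 = -2$)
$R{\left(o \right)} = o^{2}$
$w{\left(O \right)} = O \left(1 + O\right)$
$b{\left(c,r \right)} = -2$ ($b{\left(c,r \right)} = -4 - 2 \left(1 - 2\right) = -4 - -2 = -4 + 2 = -2$)
$q = -954$ ($q = \left(-2\right) 477 = -954$)
$\frac{1}{q} = \frac{1}{-954} = - \frac{1}{954}$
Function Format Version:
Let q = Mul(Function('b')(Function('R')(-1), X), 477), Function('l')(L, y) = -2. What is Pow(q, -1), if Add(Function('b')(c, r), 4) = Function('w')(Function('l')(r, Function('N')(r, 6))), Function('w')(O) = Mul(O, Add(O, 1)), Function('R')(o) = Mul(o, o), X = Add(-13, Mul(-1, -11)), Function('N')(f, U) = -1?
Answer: Rational(-1, 954) ≈ -0.0010482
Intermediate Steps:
X = -2 (X = Add(-13, 11) = -2)
Function('R')(o) = Pow(o, 2)
Function('w')(O) = Mul(O, Add(1, O))
Function('b')(c, r) = -2 (Function('b')(c, r) = Add(-4, Mul(-2, Add(1, -2))) = Add(-4, Mul(-2, -1)) = Add(-4, 2) = -2)
q = -954 (q = Mul(-2, 477) = -954)
Pow(q, -1) = Pow(-954, -1) = Rational(-1, 954)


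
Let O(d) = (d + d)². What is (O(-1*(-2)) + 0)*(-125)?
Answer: -2000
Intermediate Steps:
O(d) = 4*d² (O(d) = (2*d)² = 4*d²)
(O(-1*(-2)) + 0)*(-125) = (4*(-1*(-2))² + 0)*(-125) = (4*2² + 0)*(-125) = (4*4 + 0)*(-125) = (16 + 0)*(-125) = 16*(-125) = -2000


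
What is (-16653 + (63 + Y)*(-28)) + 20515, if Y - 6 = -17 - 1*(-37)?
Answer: 1370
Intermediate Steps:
Y = 26 (Y = 6 + (-17 - 1*(-37)) = 6 + (-17 + 37) = 6 + 20 = 26)
(-16653 + (63 + Y)*(-28)) + 20515 = (-16653 + (63 + 26)*(-28)) + 20515 = (-16653 + 89*(-28)) + 20515 = (-16653 - 2492) + 20515 = -19145 + 20515 = 1370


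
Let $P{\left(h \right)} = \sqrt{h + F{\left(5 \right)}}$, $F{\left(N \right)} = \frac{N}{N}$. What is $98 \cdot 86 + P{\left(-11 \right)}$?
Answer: $8428 + i \sqrt{10} \approx 8428.0 + 3.1623 i$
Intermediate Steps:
$F{\left(N \right)} = 1$
$P{\left(h \right)} = \sqrt{1 + h}$ ($P{\left(h \right)} = \sqrt{h + 1} = \sqrt{1 + h}$)
$98 \cdot 86 + P{\left(-11 \right)} = 98 \cdot 86 + \sqrt{1 - 11} = 8428 + \sqrt{-10} = 8428 + i \sqrt{10}$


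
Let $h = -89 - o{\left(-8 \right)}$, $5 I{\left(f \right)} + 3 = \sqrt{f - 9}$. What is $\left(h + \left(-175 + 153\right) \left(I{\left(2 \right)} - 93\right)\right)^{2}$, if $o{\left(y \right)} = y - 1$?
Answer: $\frac{97927428}{25} - \frac{435424 i \sqrt{7}}{25} \approx 3.9171 \cdot 10^{6} - 46081.0 i$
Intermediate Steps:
$o{\left(y \right)} = -1 + y$
$I{\left(f \right)} = - \frac{3}{5} + \frac{\sqrt{-9 + f}}{5}$ ($I{\left(f \right)} = - \frac{3}{5} + \frac{\sqrt{f - 9}}{5} = - \frac{3}{5} + \frac{\sqrt{-9 + f}}{5}$)
$h = -80$ ($h = -89 - \left(-1 - 8\right) = -89 - -9 = -89 + 9 = -80$)
$\left(h + \left(-175 + 153\right) \left(I{\left(2 \right)} - 93\right)\right)^{2} = \left(-80 + \left(-175 + 153\right) \left(\left(- \frac{3}{5} + \frac{\sqrt{-9 + 2}}{5}\right) - 93\right)\right)^{2} = \left(-80 - 22 \left(\left(- \frac{3}{5} + \frac{\sqrt{-7}}{5}\right) - 93\right)\right)^{2} = \left(-80 - 22 \left(\left(- \frac{3}{5} + \frac{i \sqrt{7}}{5}\right) - 93\right)\right)^{2} = \left(-80 - 22 \left(- \frac{468}{5} + \frac{i \sqrt{7}}{5}\right)\right)^{2} = \left(-80 + \left(\frac{10296}{5} - \frac{22 i \sqrt{7}}{5}\right)\right)^{2} = \left(\frac{9896}{5} - \frac{22 i \sqrt{7}}{5}\right)^{2}$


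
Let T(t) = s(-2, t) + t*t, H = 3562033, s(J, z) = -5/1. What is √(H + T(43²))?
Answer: √6980829 ≈ 2642.1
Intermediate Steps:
s(J, z) = -5 (s(J, z) = -5*1 = -5)
T(t) = -5 + t² (T(t) = -5 + t*t = -5 + t²)
√(H + T(43²)) = √(3562033 + (-5 + (43²)²)) = √(3562033 + (-5 + 1849²)) = √(3562033 + (-5 + 3418801)) = √(3562033 + 3418796) = √6980829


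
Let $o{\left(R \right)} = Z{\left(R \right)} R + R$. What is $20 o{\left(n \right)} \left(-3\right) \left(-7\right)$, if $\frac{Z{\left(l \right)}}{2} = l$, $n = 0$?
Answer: $0$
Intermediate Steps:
$Z{\left(l \right)} = 2 l$
$o{\left(R \right)} = R + 2 R^{2}$ ($o{\left(R \right)} = 2 R R + R = 2 R^{2} + R = R + 2 R^{2}$)
$20 o{\left(n \right)} \left(-3\right) \left(-7\right) = 20 \cdot 0 \left(1 + 2 \cdot 0\right) \left(-3\right) \left(-7\right) = 20 \cdot 0 \left(1 + 0\right) \left(-3\right) \left(-7\right) = 20 \cdot 0 \cdot 1 \left(-3\right) \left(-7\right) = 20 \cdot 0 \left(-3\right) \left(-7\right) = 20 \cdot 0 \left(-7\right) = 20 \cdot 0 = 0$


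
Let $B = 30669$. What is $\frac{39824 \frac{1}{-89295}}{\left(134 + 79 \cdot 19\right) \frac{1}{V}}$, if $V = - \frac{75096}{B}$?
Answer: $\frac{332291456}{497510217825} \approx 0.00066791$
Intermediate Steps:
$V = - \frac{25032}{10223}$ ($V = - \frac{75096}{30669} = \left(-75096\right) \frac{1}{30669} = - \frac{25032}{10223} \approx -2.4486$)
$\frac{39824 \frac{1}{-89295}}{\left(134 + 79 \cdot 19\right) \frac{1}{V}} = \frac{39824 \frac{1}{-89295}}{\left(134 + 79 \cdot 19\right) \frac{1}{- \frac{25032}{10223}}} = \frac{39824 \left(- \frac{1}{89295}\right)}{\left(134 + 1501\right) \left(- \frac{10223}{25032}\right)} = - \frac{39824}{89295 \cdot 1635 \left(- \frac{10223}{25032}\right)} = - \frac{39824}{89295 \left(- \frac{5571535}{8344}\right)} = \left(- \frac{39824}{89295}\right) \left(- \frac{8344}{5571535}\right) = \frac{332291456}{497510217825}$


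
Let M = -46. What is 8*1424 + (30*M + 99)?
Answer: 10111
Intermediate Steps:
8*1424 + (30*M + 99) = 8*1424 + (30*(-46) + 99) = 11392 + (-1380 + 99) = 11392 - 1281 = 10111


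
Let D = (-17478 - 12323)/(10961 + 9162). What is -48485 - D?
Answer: -975633854/20123 ≈ -48484.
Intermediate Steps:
D = -29801/20123 ≈ -1.4809
-48485 - D = -48485 - 1*(-29801/20123) = -48485 + 29801/20123 = -975633854/20123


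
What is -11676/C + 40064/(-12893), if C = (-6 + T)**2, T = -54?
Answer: -24564089/3867900 ≈ -6.3508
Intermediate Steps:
C = 3600 (C = (-6 - 54)**2 = (-60)**2 = 3600)
-11676/C + 40064/(-12893) = -11676/3600 + 40064/(-12893) = -11676*1/3600 + 40064*(-1/12893) = -973/300 - 40064/12893 = -24564089/3867900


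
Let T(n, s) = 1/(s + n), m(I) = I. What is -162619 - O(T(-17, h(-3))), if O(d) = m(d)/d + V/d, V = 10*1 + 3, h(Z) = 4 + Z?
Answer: -162412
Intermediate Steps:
V = 13 (V = 10 + 3 = 13)
T(n, s) = 1/(n + s)
O(d) = 1 + 13/d (O(d) = d/d + 13/d = 1 + 13/d)
-162619 - O(T(-17, h(-3))) = -162619 - (13 + 1/(-17 + (4 - 3)))/(1/(-17 + (4 - 3))) = -162619 - (13 + 1/(-17 + 1))/(1/(-17 + 1)) = -162619 - (13 + 1/(-16))/(1/(-16)) = -162619 - (13 - 1/16)/(-1/16) = -162619 - (-16)*207/16 = -162619 - 1*(-207) = -162619 + 207 = -162412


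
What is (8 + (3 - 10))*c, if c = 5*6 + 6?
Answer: 36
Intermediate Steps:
c = 36 (c = 30 + 6 = 36)
(8 + (3 - 10))*c = (8 + (3 - 10))*36 = (8 - 7)*36 = 1*36 = 36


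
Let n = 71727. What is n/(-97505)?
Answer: -71727/97505 ≈ -0.73562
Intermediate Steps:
n/(-97505) = 71727/(-97505) = 71727*(-1/97505) = -71727/97505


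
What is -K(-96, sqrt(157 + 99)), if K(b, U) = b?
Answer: 96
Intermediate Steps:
-K(-96, sqrt(157 + 99)) = -1*(-96) = 96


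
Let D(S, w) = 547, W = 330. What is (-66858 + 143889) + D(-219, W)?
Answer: 77578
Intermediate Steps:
(-66858 + 143889) + D(-219, W) = (-66858 + 143889) + 547 = 77031 + 547 = 77578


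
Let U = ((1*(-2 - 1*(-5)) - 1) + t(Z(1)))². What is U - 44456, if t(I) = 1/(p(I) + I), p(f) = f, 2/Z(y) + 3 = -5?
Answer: -44456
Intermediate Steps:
Z(y) = -¼ (Z(y) = 2/(-3 - 5) = 2/(-8) = 2*(-⅛) = -¼)
t(I) = 1/(2*I) (t(I) = 1/(I + I) = 1/(2*I))
U = 0 (U = ((1*(-2 - 1*(-5)) - 1) + 1/(2*(-¼)))² = ((1*(-2 + 5) - 1) + (½)*(-4))² = ((1*3 - 1) - 2)² = ((3 - 1) - 2)² = (2 - 2)² = 0² = 0)
U - 44456 = 0 - 44456 = -44456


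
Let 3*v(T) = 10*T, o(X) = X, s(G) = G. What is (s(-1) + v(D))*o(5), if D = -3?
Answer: -55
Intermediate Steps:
v(T) = 10*T/3 (v(T) = (10*T)/3 = 10*T/3)
(s(-1) + v(D))*o(5) = (-1 + (10/3)*(-3))*5 = (-1 - 10)*5 = -11*5 = -55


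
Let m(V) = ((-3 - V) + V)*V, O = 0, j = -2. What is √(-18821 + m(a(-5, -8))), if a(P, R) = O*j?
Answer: I*√18821 ≈ 137.19*I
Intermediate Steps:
a(P, R) = 0 (a(P, R) = 0*(-2) = 0)
m(V) = -3*V
√(-18821 + m(a(-5, -8))) = √(-18821 - 3*0) = √(-18821 + 0) = √(-18821) = I*√18821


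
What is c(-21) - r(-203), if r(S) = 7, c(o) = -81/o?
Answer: -22/7 ≈ -3.1429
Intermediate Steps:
c(-21) - r(-203) = -81/(-21) - 1*7 = -81*(-1/21) - 7 = 27/7 - 7 = -22/7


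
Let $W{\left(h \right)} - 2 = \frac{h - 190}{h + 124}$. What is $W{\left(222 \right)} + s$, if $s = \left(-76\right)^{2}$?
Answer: $\frac{999610}{173} \approx 5778.1$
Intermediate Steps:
$s = 5776$
$W{\left(h \right)} = 2 + \frac{-190 + h}{124 + h}$ ($W{\left(h \right)} = 2 + \frac{h - 190}{h + 124} = 2 + \frac{-190 + h}{124 + h}$)
$W{\left(222 \right)} + s = \frac{58 + 3 \cdot 222}{124 + 222} + 5776 = \frac{58 + 666}{346} + 5776 = \frac{1}{346} \cdot 724 + 5776 = \frac{362}{173} + 5776 = \frac{999610}{173}$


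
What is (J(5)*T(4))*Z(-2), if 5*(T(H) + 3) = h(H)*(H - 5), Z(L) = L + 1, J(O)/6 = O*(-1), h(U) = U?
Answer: -114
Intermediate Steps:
J(O) = -6*O (J(O) = 6*(O*(-1)) = 6*(-O) = -6*O)
Z(L) = 1 + L
T(H) = -3 + H*(-5 + H)/5 (T(H) = -3 + (H*(H - 5))/5 = -3 + (H*(-5 + H))/5 = -3 + H*(-5 + H)/5)
(J(5)*T(4))*Z(-2) = ((-6*5)*(-3 - 1*4 + (⅕)*4²))*(1 - 2) = -30*(-3 - 4 + (⅕)*16)*(-1) = -30*(-3 - 4 + 16/5)*(-1) = -30*(-19/5)*(-1) = 114*(-1) = -114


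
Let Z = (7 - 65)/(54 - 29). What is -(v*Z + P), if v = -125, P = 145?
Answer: -435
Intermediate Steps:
Z = -58/25 ≈ -2.3200
-(v*Z + P) = -(-125*(-58/25) + 145) = -(290 + 145) = -1*435 = -435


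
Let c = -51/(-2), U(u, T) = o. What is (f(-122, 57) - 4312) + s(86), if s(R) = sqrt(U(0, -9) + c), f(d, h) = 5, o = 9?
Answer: -4307 + sqrt(138)/2 ≈ -4301.1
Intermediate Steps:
U(u, T) = 9
c = 51/2 (c = -51*(-1/2) = 51/2 ≈ 25.500)
s(R) = sqrt(138)/2 (s(R) = sqrt(9 + 51/2) = sqrt(69/2) = sqrt(138)/2)
(f(-122, 57) - 4312) + s(86) = (5 - 4312) + sqrt(138)/2 = -4307 + sqrt(138)/2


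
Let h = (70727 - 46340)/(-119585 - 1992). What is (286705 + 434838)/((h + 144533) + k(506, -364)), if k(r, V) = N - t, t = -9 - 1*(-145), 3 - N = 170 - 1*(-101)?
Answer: 87723033311/17522747046 ≈ 5.0062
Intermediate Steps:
N = -268 (N = 3 - (170 - 1*(-101)) = 3 - (170 + 101) = 3 - 1*271 = 3 - 271 = -268)
t = 136 (t = -9 + 145 = 136)
k(r, V) = -404 (k(r, V) = -268 - 1*136 = -268 - 136 = -404)
h = -24387/121577 (h = 24387/(-121577) = 24387*(-1/121577) = -24387/121577 ≈ -0.20059)
(286705 + 434838)/((h + 144533) + k(506, -364)) = (286705 + 434838)/((-24387/121577 + 144533) - 404) = 721543/(17571864154/121577 - 404) = 721543/(17522747046/121577) = 721543*(121577/17522747046) = 87723033311/17522747046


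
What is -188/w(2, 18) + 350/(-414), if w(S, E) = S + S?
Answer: -9904/207 ≈ -47.845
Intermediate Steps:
w(S, E) = 2*S
-188/w(2, 18) + 350/(-414) = -188/(2*2) + 350/(-414) = -188/4 + 350*(-1/414) = -188*1/4 - 175/207 = -47 - 175/207 = -9904/207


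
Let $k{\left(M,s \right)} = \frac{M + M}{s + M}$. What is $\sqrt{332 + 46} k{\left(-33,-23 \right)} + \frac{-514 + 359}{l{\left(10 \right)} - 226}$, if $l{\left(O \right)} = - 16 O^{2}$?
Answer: $\frac{155}{1826} + \frac{99 \sqrt{42}}{28} \approx 22.999$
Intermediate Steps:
$k{\left(M,s \right)} = \frac{2 M}{M + s}$
$\sqrt{332 + 46} k{\left(-33,-23 \right)} + \frac{-514 + 359}{l{\left(10 \right)} - 226} = \sqrt{332 + 46} \cdot 2 \left(-33\right) \frac{1}{-33 - 23} + \frac{-514 + 359}{- 16 \cdot 10^{2} - 226} = \sqrt{378} \cdot 2 \left(-33\right) \frac{1}{-56} - \frac{155}{\left(-16\right) 100 - 226} = 3 \sqrt{42} \cdot 2 \left(-33\right) \left(- \frac{1}{56}\right) - \frac{155}{-1600 - 226} = 3 \sqrt{42} \cdot \frac{33}{28} - \frac{155}{-1826} = \frac{99 \sqrt{42}}{28} - - \frac{155}{1826} = \frac{99 \sqrt{42}}{28} + \frac{155}{1826} = \frac{155}{1826} + \frac{99 \sqrt{42}}{28}$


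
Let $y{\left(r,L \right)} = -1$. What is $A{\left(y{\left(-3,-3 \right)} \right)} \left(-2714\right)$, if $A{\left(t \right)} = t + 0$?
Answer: $2714$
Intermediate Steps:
$A{\left(t \right)} = t$
$A{\left(y{\left(-3,-3 \right)} \right)} \left(-2714\right) = \left(-1\right) \left(-2714\right) = 2714$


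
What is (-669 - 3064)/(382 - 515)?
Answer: 3733/133 ≈ 28.068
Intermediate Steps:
(-669 - 3064)/(382 - 515) = -3733/(-133) = -3733*(-1/133) = 3733/133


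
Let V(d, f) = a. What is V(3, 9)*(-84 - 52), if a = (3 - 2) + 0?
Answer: -136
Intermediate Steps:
a = 1 (a = 1 + 0 = 1)
V(d, f) = 1
V(3, 9)*(-84 - 52) = 1*(-84 - 52) = 1*(-136) = -136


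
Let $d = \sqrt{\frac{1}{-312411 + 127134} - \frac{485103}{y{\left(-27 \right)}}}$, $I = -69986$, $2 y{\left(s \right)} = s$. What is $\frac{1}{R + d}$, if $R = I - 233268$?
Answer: $- \frac{24079710582}{7302265699550383} - \frac{3 \sqrt{1233511525958285}}{51115859896852681} \approx -3.2996 \cdot 10^{-6}$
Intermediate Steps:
$y{\left(s \right)} = \frac{s}{2}$
$R = -303254$ ($R = -69986 - 233268 = -303254$)
$d = \frac{\sqrt{1233511525958285}}{185277}$ ($d = \sqrt{\frac{1}{-312411 + 127134} - \frac{485103}{\frac{1}{2} \left(-27\right)}} = \sqrt{\frac{1}{-185277} - \frac{485103}{- \frac{27}{2}}} = \sqrt{- \frac{1}{185277} - - \frac{323402}{9}} = \sqrt{- \frac{1}{185277} + \frac{323402}{9}} = \sqrt{\frac{19972984115}{555831}} = \frac{\sqrt{1233511525958285}}{185277} \approx 189.56$)
$\frac{1}{R + d} = \frac{1}{-303254 + \frac{\sqrt{1233511525958285}}{185277}}$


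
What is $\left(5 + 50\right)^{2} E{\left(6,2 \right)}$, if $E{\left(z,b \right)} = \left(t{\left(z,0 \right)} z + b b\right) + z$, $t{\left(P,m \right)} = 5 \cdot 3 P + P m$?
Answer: $1663750$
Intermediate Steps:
$t{\left(P,m \right)} = 15 P + P m$
$E{\left(z,b \right)} = z + b^{2} + 15 z^{2}$ ($E{\left(z,b \right)} = \left(z \left(15 + 0\right) z + b b\right) + z = \left(z 15 z + b^{2}\right) + z = \left(15 z z + b^{2}\right) + z = \left(15 z^{2} + b^{2}\right) + z = \left(b^{2} + 15 z^{2}\right) + z = z + b^{2} + 15 z^{2}$)
$\left(5 + 50\right)^{2} E{\left(6,2 \right)} = \left(5 + 50\right)^{2} \left(6 + 2^{2} + 15 \cdot 6^{2}\right) = 55^{2} \left(6 + 4 + 15 \cdot 36\right) = 3025 \left(6 + 4 + 540\right) = 3025 \cdot 550 = 1663750$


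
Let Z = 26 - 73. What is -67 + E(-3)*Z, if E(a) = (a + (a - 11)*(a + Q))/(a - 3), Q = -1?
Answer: 2089/6 ≈ 348.17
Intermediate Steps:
Z = -47
E(a) = (a + (-1 + a)*(-11 + a))/(-3 + a) (E(a) = (a + (a - 11)*(a - 1))/(a - 3) = (a + (-11 + a)*(-1 + a))/(-3 + a) = (a + (-1 + a)*(-11 + a))/(-3 + a))
-67 + E(-3)*Z = -67 + ((11 + (-3)**2 - 11*(-3))/(-3 - 3))*(-47) = -67 + ((11 + 9 + 33)/(-6))*(-47) = -67 - 1/6*53*(-47) = -67 - 53/6*(-47) = -67 + 2491/6 = 2089/6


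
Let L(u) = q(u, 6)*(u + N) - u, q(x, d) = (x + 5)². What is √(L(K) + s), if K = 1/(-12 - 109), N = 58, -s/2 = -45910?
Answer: √165224659533/1331 ≈ 305.39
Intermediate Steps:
s = 91820 (s = -2*(-45910) = 91820)
q(x, d) = (5 + x)²
K = -1/121 (K = 1/(-121) = -1/121 ≈ -0.0082645)
L(u) = -u + (5 + u)²*(58 + u) (L(u) = (5 + u)²*(u + 58) - u = (5 + u)²*(58 + u) - u = -u + (5 + u)²*(58 + u))
√(L(K) + s) = √((1450 + (-1/121)³ + 68*(-1/121)² + 604*(-1/121)) + 91820) = √((1450 - 1/1771561 + 68*(1/14641) - 604/121) + 91820) = √((1450 - 1/1771561 + 68/14641 - 604/121) + 91820) = √(2559928513/1771561 + 91820) = √(165224659533/1771561) = √165224659533/1331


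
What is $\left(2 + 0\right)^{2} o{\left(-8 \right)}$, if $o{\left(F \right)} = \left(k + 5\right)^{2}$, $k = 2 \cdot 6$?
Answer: $1156$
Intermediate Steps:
$k = 12$
$o{\left(F \right)} = 289$ ($o{\left(F \right)} = \left(12 + 5\right)^{2} = 17^{2} = 289$)
$\left(2 + 0\right)^{2} o{\left(-8 \right)} = \left(2 + 0\right)^{2} \cdot 289 = 2^{2} \cdot 289 = 4 \cdot 289 = 1156$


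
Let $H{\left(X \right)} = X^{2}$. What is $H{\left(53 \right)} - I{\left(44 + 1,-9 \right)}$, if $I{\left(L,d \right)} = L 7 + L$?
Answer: $2449$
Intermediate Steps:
$I{\left(L,d \right)} = 8 L$ ($I{\left(L,d \right)} = 7 L + L = 8 L$)
$H{\left(53 \right)} - I{\left(44 + 1,-9 \right)} = 53^{2} - 8 \left(44 + 1\right) = 2809 - 8 \cdot 45 = 2809 - 360 = 2449$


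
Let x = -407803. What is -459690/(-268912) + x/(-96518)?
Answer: 5501124277/926958872 ≈ 5.9346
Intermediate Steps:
-459690/(-268912) + x/(-96518) = -459690/(-268912) - 407803/(-96518) = -459690*(-1/268912) - 407803*(-1/96518) = 32835/19208 + 407803/96518 = 5501124277/926958872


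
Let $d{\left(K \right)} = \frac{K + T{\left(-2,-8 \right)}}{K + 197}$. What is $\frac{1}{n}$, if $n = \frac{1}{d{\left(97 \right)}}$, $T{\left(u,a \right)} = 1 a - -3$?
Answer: $\frac{46}{147} \approx 0.31293$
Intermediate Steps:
$T{\left(u,a \right)} = 3 + a$ ($T{\left(u,a \right)} = a + 3 = 3 + a$)
$d{\left(K \right)} = \frac{-5 + K}{197 + K}$ ($d{\left(K \right)} = \frac{K + \left(3 - 8\right)}{K + 197} = \frac{K - 5}{197 + K} = \frac{-5 + K}{197 + K}$)
$n = \frac{147}{46}$ ($n = \frac{1}{\frac{1}{197 + 97} \left(-5 + 97\right)} = \frac{1}{\frac{1}{294} \cdot 92} = \frac{1}{\frac{46}{147}} = \frac{147}{46} \approx 3.1957$)
$\frac{1}{n} = \frac{1}{\frac{147}{46}} = \frac{46}{147}$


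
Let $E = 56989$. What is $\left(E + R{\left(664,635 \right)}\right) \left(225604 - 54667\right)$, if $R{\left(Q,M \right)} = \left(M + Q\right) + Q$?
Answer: $10077078024$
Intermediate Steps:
$R{\left(Q,M \right)} = M + 2 Q$
$\left(E + R{\left(664,635 \right)}\right) \left(225604 - 54667\right) = \left(56989 + \left(635 + 2 \cdot 664\right)\right) \left(225604 - 54667\right) = \left(56989 + \left(635 + 1328\right)\right) 170937 = \left(56989 + 1963\right) 170937 = 58952 \cdot 170937 = 10077078024$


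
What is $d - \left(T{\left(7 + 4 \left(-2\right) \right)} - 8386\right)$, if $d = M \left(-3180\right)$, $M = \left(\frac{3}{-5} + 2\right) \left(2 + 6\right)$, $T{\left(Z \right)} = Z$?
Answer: $-27229$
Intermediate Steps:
$M = \frac{56}{5}$ ($M = \left(3 \left(- \frac{1}{5}\right) + 2\right) 8 = \left(- \frac{3}{5} + 2\right) 8 = \frac{7}{5} \cdot 8 = \frac{56}{5} \approx 11.2$)
$d = -35616$ ($d = \frac{56}{5} \left(-3180\right) = -35616$)
$d - \left(T{\left(7 + 4 \left(-2\right) \right)} - 8386\right) = -35616 - \left(\left(7 + 4 \left(-2\right)\right) - 8386\right) = -35616 - \left(\left(7 - 8\right) - 8386\right) = -35616 - \left(-1 - 8386\right) = -35616 - -8387 = -35616 + 8387 = -27229$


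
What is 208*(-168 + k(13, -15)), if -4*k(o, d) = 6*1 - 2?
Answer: -35152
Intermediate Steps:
k(o, d) = -1 (k(o, d) = -(6*1 - 2)/4 = -(6 - 2)/4 = -1/4*4 = -1)
208*(-168 + k(13, -15)) = 208*(-168 - 1) = 208*(-169) = -35152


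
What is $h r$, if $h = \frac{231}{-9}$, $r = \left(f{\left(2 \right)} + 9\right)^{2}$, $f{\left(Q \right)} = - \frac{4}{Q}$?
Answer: $- \frac{3773}{3} \approx -1257.7$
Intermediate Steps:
$r = 49$ ($r = \left(- \frac{4}{2} + 9\right)^{2} = \left(\left(-4\right) \frac{1}{2} + 9\right)^{2} = \left(-2 + 9\right)^{2} = 7^{2} = 49$)
$h = - \frac{77}{3}$ ($h = 231 \left(- \frac{1}{9}\right) = - \frac{77}{3} \approx -25.667$)
$h r = \left(- \frac{77}{3}\right) 49 = - \frac{3773}{3}$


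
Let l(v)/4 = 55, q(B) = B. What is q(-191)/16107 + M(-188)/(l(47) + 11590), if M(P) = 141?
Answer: 15377/190223670 ≈ 8.0836e-5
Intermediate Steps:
l(v) = 220 (l(v) = 4*55 = 220)
q(-191)/16107 + M(-188)/(l(47) + 11590) = -191/16107 + 141/(220 + 11590) = -191*1/16107 + 141/11810 = -191/16107 + 141*(1/11810) = -191/16107 + 141/11810 = 15377/190223670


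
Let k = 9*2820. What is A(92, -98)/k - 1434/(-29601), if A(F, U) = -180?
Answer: 19177/463749 ≈ 0.041352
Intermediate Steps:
k = 25380
A(92, -98)/k - 1434/(-29601) = -180/25380 - 1434/(-29601) = -180*1/25380 - 1434*(-1/29601) = -1/141 + 478/9867 = 19177/463749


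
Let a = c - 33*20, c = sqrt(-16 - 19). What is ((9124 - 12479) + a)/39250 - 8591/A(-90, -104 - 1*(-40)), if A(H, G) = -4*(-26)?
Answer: -33761431/408200 + I*sqrt(35)/39250 ≈ -82.708 + 0.00015073*I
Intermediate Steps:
c = I*sqrt(35) (c = sqrt(-35) = I*sqrt(35) ≈ 5.9161*I)
A(H, G) = 104
a = -660 + I*sqrt(35) (a = I*sqrt(35) - 33*20 = I*sqrt(35) - 660 = -660 + I*sqrt(35) ≈ -660.0 + 5.9161*I)
((9124 - 12479) + a)/39250 - 8591/A(-90, -104 - 1*(-40)) = ((9124 - 12479) + (-660 + I*sqrt(35)))/39250 - 8591/104 = (-3355 + (-660 + I*sqrt(35)))*(1/39250) - 8591*1/104 = (-4015 + I*sqrt(35))*(1/39250) - 8591/104 = (-803/7850 + I*sqrt(35)/39250) - 8591/104 = -33761431/408200 + I*sqrt(35)/39250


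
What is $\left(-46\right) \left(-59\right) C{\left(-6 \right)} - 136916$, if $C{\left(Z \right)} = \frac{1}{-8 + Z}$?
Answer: $- \frac{959769}{7} \approx -1.3711 \cdot 10^{5}$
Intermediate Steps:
$\left(-46\right) \left(-59\right) C{\left(-6 \right)} - 136916 = \frac{\left(-46\right) \left(-59\right)}{-8 - 6} - 136916 = \frac{2714}{-14} - 136916 = 2714 \left(- \frac{1}{14}\right) - 136916 = - \frac{1357}{7} - 136916 = - \frac{959769}{7}$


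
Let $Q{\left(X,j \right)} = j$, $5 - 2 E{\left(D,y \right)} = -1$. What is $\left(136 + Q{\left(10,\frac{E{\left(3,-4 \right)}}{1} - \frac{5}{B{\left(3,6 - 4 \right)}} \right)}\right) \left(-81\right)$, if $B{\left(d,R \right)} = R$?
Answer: $- \frac{22113}{2} \approx -11057.0$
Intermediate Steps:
$E{\left(D,y \right)} = 3$ ($E{\left(D,y \right)} = \frac{5}{2} - - \frac{1}{2} = \frac{5}{2} + \frac{1}{2} = 3$)
$\left(136 + Q{\left(10,\frac{E{\left(3,-4 \right)}}{1} - \frac{5}{B{\left(3,6 - 4 \right)}} \right)}\right) \left(-81\right) = \left(136 + \left(\frac{3}{1} - \frac{5}{6 - 4}\right)\right) \left(-81\right) = \left(136 + \left(3 \cdot 1 - \frac{5}{6 - 4}\right)\right) \left(-81\right) = \left(136 + \left(3 - \frac{5}{2}\right)\right) \left(-81\right) = \left(136 + \frac{1}{2}\right) \left(-81\right) = \frac{273}{2} \left(-81\right) = - \frac{22113}{2}$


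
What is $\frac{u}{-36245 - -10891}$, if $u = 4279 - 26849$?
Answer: $\frac{11285}{12677} \approx 0.89019$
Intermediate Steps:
$u = -22570$
$\frac{u}{-36245 - -10891} = - \frac{22570}{-36245 - -10891} = - \frac{22570}{-36245 + 10891} = - \frac{22570}{-25354} = \left(-22570\right) \left(- \frac{1}{25354}\right) = \frac{11285}{12677}$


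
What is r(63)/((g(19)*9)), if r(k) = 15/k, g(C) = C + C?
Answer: 5/7182 ≈ 0.00069619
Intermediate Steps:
g(C) = 2*C
r(63)/((g(19)*9)) = (15/63)/(((2*19)*9)) = (15*(1/63))/((38*9)) = (5/21)/342 = (5/21)*(1/342) = 5/7182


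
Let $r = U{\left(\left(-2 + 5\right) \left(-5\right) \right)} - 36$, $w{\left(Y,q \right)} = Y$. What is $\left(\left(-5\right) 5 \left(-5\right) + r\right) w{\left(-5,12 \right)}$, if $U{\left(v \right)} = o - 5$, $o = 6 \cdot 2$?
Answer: $-480$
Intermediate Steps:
$o = 12$
$U{\left(v \right)} = 7$ ($U{\left(v \right)} = 12 - 5 = 7$)
$r = -29$ ($r = 7 - 36 = -29$)
$\left(\left(-5\right) 5 \left(-5\right) + r\right) w{\left(-5,12 \right)} = \left(\left(-5\right) 5 \left(-5\right) - 29\right) \left(-5\right) = \left(\left(-25\right) \left(-5\right) - 29\right) \left(-5\right) = \left(125 - 29\right) \left(-5\right) = 96 \left(-5\right) = -480$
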